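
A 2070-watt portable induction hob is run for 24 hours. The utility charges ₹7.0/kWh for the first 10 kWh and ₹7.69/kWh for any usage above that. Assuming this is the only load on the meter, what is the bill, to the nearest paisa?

Energy = 2.07 kW × 24 h = 49.68 kWh
Tier 1 (0–10 kWh): 10 × ₹7.0 = ₹70
Above 10 kWh: 39.68 × ₹7.69 = ₹305.1392
Bill = ₹375.14

₹375.14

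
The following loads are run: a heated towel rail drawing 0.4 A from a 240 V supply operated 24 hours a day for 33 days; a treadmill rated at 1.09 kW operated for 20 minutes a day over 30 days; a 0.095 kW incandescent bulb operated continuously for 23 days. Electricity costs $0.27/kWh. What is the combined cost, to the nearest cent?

$37.63

heated towel rail: Power = 0.4 A × 240 V = 96 W = 0.096 kW
heated towel rail: Runtime = 24 h × 33 = 792 h
heated towel rail: 0.096 kW × 792 h = 76.032 kWh
treadmill: Runtime = 20 min × 30 = 600 min = 10 h
treadmill: 1.09 kW × 10 h = 10.9 kWh
incandescent bulb: Runtime = 24 h × 23 = 552 h
incandescent bulb: 0.095 kW × 552 h = 52.44 kWh
Total energy = 139.372 kWh
Cost = 139.372 × $0.27 = $37.63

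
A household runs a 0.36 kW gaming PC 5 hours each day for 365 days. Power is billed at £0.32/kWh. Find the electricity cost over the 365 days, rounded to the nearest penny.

Runtime = 5 h/day × 365 days = 1825 h
Energy = 0.36 kW × 1825 h = 657 kWh
Cost = 657 kWh × £0.32/kWh = £210.24

£210.24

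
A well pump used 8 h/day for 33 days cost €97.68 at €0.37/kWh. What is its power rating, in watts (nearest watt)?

Energy = €97.68 ÷ €0.37/kWh = 264 kWh
Runtime = 8 h/day × 33 days = 264 h
Power = 264 kWh ÷ 264 h = 1 kW = 1000 W

1000 W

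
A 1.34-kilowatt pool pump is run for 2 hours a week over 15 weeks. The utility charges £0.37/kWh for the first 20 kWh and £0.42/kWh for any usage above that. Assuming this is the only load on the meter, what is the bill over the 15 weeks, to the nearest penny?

Runtime = 2 h/week × 15 weeks = 30 h
Energy = 1.34 kW × 30 h = 40.2 kWh
Tier 1 (0–20 kWh): 20 × £0.37 = £7.4
Above 20 kWh: 20.2 × £0.42 = £8.484
Bill = £15.88

£15.88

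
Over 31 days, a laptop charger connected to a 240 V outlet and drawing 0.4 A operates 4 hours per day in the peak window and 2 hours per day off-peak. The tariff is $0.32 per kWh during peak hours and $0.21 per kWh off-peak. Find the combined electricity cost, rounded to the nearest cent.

$5.06

Power = 0.4 A × 240 V = 96 W = 0.096 kW
Peak energy = 0.096 kW × 4 h × 31 = 11.904 kWh
Off-peak energy = 0.096 kW × 2 h × 31 = 5.952 kWh
Cost = 11.904 × $0.32 + 5.952 × $0.21 = $3.80928 + $1.24992 = $5.06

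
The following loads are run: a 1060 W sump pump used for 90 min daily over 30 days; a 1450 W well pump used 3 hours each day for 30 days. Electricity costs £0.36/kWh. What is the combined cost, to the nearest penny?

£64.15

sump pump: Runtime = 90 min × 30 = 2700 min = 45 h
sump pump: 1.06 kW × 45 h = 47.7 kWh
well pump: Runtime = 3 h/day × 30 days = 90 h
well pump: 1.45 kW × 90 h = 130.5 kWh
Total energy = 178.2 kWh
Cost = 178.2 × £0.36 = £64.15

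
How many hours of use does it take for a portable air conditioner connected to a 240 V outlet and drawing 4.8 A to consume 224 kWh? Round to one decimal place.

194.4 h

Power = 4.8 A × 240 V = 1152 W = 1.152 kW
Hours = 224 kWh ÷ 1.152 kW = 194.4 h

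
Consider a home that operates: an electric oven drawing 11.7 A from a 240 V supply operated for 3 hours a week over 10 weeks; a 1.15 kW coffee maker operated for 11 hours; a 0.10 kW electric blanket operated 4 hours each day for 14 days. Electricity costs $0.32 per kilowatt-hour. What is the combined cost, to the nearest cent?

$32.80

electric oven: Power = 11.7 A × 240 V = 2808 W = 2.808 kW
electric oven: Runtime = 3 h/week × 10 weeks = 30 h
electric oven: 2.808 kW × 30 h = 84.24 kWh
coffee maker: 1.15 kW × 11 h = 12.65 kWh
electric blanket: Runtime = 4 h/day × 14 days = 56 h
electric blanket: 0.1 kW × 56 h = 5.6 kWh
Total energy = 102.49 kWh
Cost = 102.49 × $0.32 = $32.80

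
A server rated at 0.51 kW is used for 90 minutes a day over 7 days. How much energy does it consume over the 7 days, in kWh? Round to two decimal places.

Runtime = 90 min × 7 = 630 min = 10.5 h
Energy = 0.51 kW × 10.5 h = 5.355 kWh ≈ 5.36 kWh

5.36 kWh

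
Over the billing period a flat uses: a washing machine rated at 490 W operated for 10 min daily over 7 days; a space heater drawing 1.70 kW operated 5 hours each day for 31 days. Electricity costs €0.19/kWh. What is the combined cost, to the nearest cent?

washing machine: Runtime = 10 min × 7 = 70 min = 1.166666… h
washing machine: 0.49 kW × 1.166666… h = 0.571666… kWh
space heater: Runtime = 5 h/day × 31 days = 155 h
space heater: 1.7 kW × 155 h = 263.5 kWh
Total energy = 264.071666… kWh
Cost = 264.071666… × €0.19 = €50.17

€50.17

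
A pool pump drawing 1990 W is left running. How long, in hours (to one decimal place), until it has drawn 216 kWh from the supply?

Hours = 216 kWh ÷ 1.99 kW = 108.5 h

108.5 h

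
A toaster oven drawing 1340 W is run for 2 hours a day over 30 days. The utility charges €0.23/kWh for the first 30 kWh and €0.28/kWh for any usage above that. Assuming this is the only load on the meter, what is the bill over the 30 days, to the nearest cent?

Runtime = 2 h/day × 30 days = 60 h
Energy = 1.34 kW × 60 h = 80.4 kWh
Tier 1 (0–30 kWh): 30 × €0.23 = €6.9
Above 30 kWh: 50.4 × €0.28 = €14.112
Bill = €21.01

€21.01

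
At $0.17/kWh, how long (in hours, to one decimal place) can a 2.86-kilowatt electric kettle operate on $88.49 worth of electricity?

182.0 h

Energy available = $88.49 ÷ $0.17/kWh = 520.5294 kWh
Hours = 520.5294 kWh ÷ 2.86 kW = 182.0 h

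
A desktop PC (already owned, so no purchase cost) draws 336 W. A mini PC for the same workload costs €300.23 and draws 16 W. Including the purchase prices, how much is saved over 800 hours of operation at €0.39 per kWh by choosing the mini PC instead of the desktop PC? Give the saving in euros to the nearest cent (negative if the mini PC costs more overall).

-€200.39

desktop PC: €0.00 + (336/1000) kW × 800 h × €0.39 = €0.00 + €104.832 = €104.832
mini PC: €300.23 + (16/1000) kW × 800 h × €0.39 = €300.23 + €4.992 = €305.222
Saving = €104.832 − €305.222 = −€200.39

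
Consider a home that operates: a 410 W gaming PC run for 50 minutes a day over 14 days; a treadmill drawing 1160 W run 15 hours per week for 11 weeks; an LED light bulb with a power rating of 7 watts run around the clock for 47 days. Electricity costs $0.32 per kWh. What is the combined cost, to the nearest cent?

gaming PC: Runtime = 50 min × 14 = 700 min = 11.666666… h
gaming PC: 0.41 kW × 11.666666… h = 4.783333… kWh
treadmill: Runtime = 15 h/week × 11 weeks = 165 h
treadmill: 1.16 kW × 165 h = 191.4 kWh
LED light bulb: Runtime = 24 h × 47 = 1128 h
LED light bulb: 0.007 kW × 1128 h = 7.896 kWh
Total energy = 204.079333… kWh
Cost = 204.079333… × $0.32 = $65.31

$65.31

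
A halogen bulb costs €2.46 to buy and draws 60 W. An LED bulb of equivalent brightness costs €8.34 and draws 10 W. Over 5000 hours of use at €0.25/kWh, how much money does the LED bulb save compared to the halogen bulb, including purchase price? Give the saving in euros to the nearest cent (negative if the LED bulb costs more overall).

€56.62

halogen bulb: €2.46 + (60/1000) kW × 5000 h × €0.25 = €2.46 + €75 = €77.46
LED bulb: €8.34 + (10/1000) kW × 5000 h × €0.25 = €8.34 + €12.5 = €20.84
Saving = €77.46 − €20.84 = €56.62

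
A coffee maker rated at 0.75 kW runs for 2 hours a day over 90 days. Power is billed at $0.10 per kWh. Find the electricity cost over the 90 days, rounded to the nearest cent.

$13.50

Runtime = 2 h/day × 90 days = 180 h
Energy = 0.75 kW × 180 h = 135 kWh
Cost = 135 kWh × $0.10/kWh = $13.50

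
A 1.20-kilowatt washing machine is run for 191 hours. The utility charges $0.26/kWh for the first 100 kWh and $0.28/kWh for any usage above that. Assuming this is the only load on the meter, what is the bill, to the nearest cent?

Energy = 1.2 kW × 191 h = 229.2 kWh
Tier 1 (0–100 kWh): 100 × $0.26 = $26
Above 100 kWh: 129.2 × $0.28 = $36.176
Bill = $62.18

$62.18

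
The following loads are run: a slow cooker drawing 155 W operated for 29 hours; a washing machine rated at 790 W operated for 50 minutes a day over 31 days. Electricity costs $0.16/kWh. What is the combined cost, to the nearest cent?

$3.98

slow cooker: 0.155 kW × 29 h = 4.495 kWh
washing machine: Runtime = 50 min × 31 = 1550 min = 25.833333… h
washing machine: 0.79 kW × 25.833333… h = 20.408333… kWh
Total energy = 24.903333… kWh
Cost = 24.903333… × $0.16 = $3.98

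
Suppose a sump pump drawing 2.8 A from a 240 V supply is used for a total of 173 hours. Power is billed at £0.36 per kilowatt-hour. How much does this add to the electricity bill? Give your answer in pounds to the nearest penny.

Power = 2.8 A × 240 V = 672 W = 0.672 kW
Energy = 0.672 kW × 173 h = 116.256 kWh
Cost = 116.256 kWh × £0.36/kWh = £41.85

£41.85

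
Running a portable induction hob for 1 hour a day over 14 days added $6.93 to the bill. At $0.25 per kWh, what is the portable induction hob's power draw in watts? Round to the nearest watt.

1980 W

Energy = $6.93 ÷ $0.25/kWh = 27.72 kWh
Runtime = 1 h/day × 14 days = 14 h
Power = 27.72 kWh ÷ 14 h = 1.98 kW = 1980 W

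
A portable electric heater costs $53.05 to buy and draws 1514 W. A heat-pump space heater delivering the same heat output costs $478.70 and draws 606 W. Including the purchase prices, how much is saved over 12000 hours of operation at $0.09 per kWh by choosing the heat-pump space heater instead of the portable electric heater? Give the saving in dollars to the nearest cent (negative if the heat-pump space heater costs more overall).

$554.99

portable electric heater: $53.05 + (1514/1000) kW × 12000 h × $0.09 = $53.05 + $1635.12 = $1688.17
heat-pump space heater: $478.70 + (606/1000) kW × 12000 h × $0.09 = $478.70 + $654.48 = $1133.18
Saving = $1688.17 − $1133.18 = $554.99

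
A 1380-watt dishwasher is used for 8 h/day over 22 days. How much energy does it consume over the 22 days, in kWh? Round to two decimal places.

242.88 kWh

Runtime = 8 h/day × 22 days = 176 h
Energy = 1.38 kW × 176 h = 242.88 kWh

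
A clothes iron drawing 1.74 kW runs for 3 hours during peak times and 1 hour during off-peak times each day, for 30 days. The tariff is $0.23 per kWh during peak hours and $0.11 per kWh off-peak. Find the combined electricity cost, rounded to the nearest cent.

Peak energy = 1.74 kW × 3 h × 30 = 156.6 kWh
Off-peak energy = 1.74 kW × 1 h × 30 = 52.2 kWh
Cost = 156.6 × $0.23 + 52.2 × $0.11 = $36.018 + $5.742 = $41.76

$41.76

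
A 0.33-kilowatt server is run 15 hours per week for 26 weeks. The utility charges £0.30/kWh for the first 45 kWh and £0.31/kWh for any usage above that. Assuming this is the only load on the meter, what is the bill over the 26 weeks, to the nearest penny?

Runtime = 15 h/week × 26 weeks = 390 h
Energy = 0.33 kW × 390 h = 128.7 kWh
Tier 1 (0–45 kWh): 45 × £0.30 = £13.5
Above 45 kWh: 83.7 × £0.31 = £25.947
Bill = £39.45

£39.45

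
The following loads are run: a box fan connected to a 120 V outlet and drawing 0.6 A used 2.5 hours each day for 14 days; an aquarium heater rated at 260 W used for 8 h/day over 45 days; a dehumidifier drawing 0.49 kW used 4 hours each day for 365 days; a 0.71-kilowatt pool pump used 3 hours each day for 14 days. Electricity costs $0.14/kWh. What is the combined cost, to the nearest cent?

box fan: Power = 0.6 A × 120 V = 72 W = 0.072 kW
box fan: Runtime = 2.5 h/day × 14 days = 35 h
box fan: 0.072 kW × 35 h = 2.52 kWh
aquarium heater: Runtime = 8 h/day × 45 days = 360 h
aquarium heater: 0.26 kW × 360 h = 93.6 kWh
dehumidifier: Runtime = 4 h/day × 365 days = 1460 h
dehumidifier: 0.49 kW × 1460 h = 715.4 kWh
pool pump: Runtime = 3 h/day × 14 days = 42 h
pool pump: 0.71 kW × 42 h = 29.82 kWh
Total energy = 841.34 kWh
Cost = 841.34 × $0.14 = $117.79

$117.79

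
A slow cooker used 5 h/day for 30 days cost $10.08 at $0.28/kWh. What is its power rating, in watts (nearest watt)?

Energy = $10.08 ÷ $0.28/kWh = 36 kWh
Runtime = 5 h/day × 30 days = 150 h
Power = 36 kWh ÷ 150 h = 0.24 kW = 240 W

240 W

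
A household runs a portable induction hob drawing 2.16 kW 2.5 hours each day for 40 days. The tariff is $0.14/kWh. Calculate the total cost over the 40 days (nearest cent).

$30.24

Runtime = 2.5 h/day × 40 days = 100 h
Energy = 2.16 kW × 100 h = 216 kWh
Cost = 216 kWh × $0.14/kWh = $30.24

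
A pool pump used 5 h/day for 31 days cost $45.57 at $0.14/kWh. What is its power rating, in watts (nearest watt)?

2100 W

Energy = $45.57 ÷ $0.14/kWh = 325.5 kWh
Runtime = 5 h/day × 31 days = 155 h
Power = 325.5 kWh ÷ 155 h = 2.1 kW = 2100 W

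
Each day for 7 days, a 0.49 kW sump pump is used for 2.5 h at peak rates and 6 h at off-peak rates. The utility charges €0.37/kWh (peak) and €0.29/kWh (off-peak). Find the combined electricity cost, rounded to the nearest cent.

Peak energy = 0.49 kW × 2.5 h × 7 = 8.575 kWh
Off-peak energy = 0.49 kW × 6 h × 7 = 20.58 kWh
Cost = 8.575 × €0.37 + 20.58 × €0.29 = €3.17275 + €5.9682 = €9.14

€9.14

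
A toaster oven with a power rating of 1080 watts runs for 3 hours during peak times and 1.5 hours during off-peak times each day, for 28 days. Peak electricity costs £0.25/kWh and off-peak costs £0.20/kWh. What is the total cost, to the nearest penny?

Peak energy = 1.08 kW × 3 h × 28 = 90.72 kWh
Off-peak energy = 1.08 kW × 1.5 h × 28 = 45.36 kWh
Cost = 90.72 × £0.25 + 45.36 × £0.20 = £22.68 + £9.072 = £31.75

£31.75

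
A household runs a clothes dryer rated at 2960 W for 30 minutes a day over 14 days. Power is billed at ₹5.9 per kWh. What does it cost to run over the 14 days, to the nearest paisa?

Runtime = 30 min × 14 = 420 min = 7 h
Energy = 2.96 kW × 7 h = 20.72 kWh
Cost = 20.72 kWh × ₹5.9/kWh = ₹122.25

₹122.25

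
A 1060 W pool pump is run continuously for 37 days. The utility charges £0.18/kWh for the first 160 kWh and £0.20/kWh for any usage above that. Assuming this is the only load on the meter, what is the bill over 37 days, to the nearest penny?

£185.06

Runtime = 24 h × 37 = 888 h
Energy = 1.06 kW × 888 h = 941.28 kWh
Tier 1 (0–160 kWh): 160 × £0.18 = £28.8
Above 160 kWh: 781.28 × £0.20 = £156.256
Bill = £185.06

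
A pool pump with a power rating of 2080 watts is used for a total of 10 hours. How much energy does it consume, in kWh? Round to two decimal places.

Energy = 2.08 kW × 10 h = 20.8 kWh

20.80 kWh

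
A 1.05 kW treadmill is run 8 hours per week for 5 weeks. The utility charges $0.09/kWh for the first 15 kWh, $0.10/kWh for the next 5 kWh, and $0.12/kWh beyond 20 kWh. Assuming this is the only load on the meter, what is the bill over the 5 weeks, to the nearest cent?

$4.49

Runtime = 8 h/week × 5 weeks = 40 h
Energy = 1.05 kW × 40 h = 42 kWh
Tier 1 (0–15 kWh): 15 × $0.09 = $1.35
Tier 2 (15–20 kWh): 5 × $0.10 = $0.5
Above 20 kWh: 22 × $0.12 = $2.64
Bill = $4.49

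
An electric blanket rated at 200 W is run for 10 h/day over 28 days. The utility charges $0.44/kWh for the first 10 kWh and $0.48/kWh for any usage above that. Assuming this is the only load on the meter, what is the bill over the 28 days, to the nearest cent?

Runtime = 10 h/day × 28 days = 280 h
Energy = 0.2 kW × 280 h = 56 kWh
Tier 1 (0–10 kWh): 10 × $0.44 = $4.4
Above 10 kWh: 46 × $0.48 = $22.08
Bill = $26.48

$26.48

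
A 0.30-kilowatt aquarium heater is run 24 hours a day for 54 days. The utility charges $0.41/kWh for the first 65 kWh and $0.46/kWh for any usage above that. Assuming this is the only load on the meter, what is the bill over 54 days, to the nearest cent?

$175.60

Runtime = 24 h × 54 = 1296 h
Energy = 0.3 kW × 1296 h = 388.8 kWh
Tier 1 (0–65 kWh): 65 × $0.41 = $26.65
Above 65 kWh: 323.8 × $0.46 = $148.948
Bill = $175.60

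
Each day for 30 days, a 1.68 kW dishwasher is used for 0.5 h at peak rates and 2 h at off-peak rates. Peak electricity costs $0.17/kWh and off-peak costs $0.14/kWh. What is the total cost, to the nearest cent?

Peak energy = 1.68 kW × 0.5 h × 30 = 25.2 kWh
Off-peak energy = 1.68 kW × 2 h × 30 = 100.8 kWh
Cost = 25.2 × $0.17 + 100.8 × $0.14 = $4.284 + $14.112 = $18.40

$18.40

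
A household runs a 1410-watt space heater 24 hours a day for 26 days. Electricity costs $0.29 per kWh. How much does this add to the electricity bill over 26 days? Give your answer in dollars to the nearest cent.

$255.15

Runtime = 24 h × 26 = 624 h
Energy = 1.41 kW × 624 h = 879.84 kWh
Cost = 879.84 kWh × $0.29/kWh = $255.15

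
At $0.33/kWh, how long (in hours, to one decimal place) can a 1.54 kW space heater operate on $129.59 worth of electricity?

255.0 h

Energy available = $129.59 ÷ $0.33/kWh = 392.697 kWh
Hours = 392.697 kWh ÷ 1.54 kW = 255.0 h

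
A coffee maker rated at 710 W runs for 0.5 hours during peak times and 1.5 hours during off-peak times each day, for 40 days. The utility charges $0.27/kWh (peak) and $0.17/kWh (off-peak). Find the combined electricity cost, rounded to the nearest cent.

Peak energy = 0.71 kW × 0.5 h × 40 = 14.2 kWh
Off-peak energy = 0.71 kW × 1.5 h × 40 = 42.6 kWh
Cost = 14.2 × $0.27 + 42.6 × $0.17 = $3.834 + $7.242 = $11.08

$11.08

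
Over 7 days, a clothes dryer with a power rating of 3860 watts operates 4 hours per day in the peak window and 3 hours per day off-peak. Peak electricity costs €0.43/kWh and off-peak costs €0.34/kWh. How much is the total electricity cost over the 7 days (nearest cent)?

Peak energy = 3.86 kW × 4 h × 7 = 108.08 kWh
Off-peak energy = 3.86 kW × 3 h × 7 = 81.06 kWh
Cost = 108.08 × €0.43 + 81.06 × €0.34 = €46.4744 + €27.5604 = €74.03

€74.03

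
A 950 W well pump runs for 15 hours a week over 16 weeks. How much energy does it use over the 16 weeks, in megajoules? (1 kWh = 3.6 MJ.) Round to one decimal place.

820.8 MJ

Runtime = 15 h/week × 16 weeks = 240 h
Energy = 0.95 kW × 240 h = 228 kWh
= 228 × 3.6 MJ = 820.8 MJ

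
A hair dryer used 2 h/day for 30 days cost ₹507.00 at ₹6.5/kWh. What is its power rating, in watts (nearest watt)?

1300 W

Energy = ₹507.00 ÷ ₹6.5/kWh = 78 kWh
Runtime = 2 h/day × 30 days = 60 h
Power = 78 kWh ÷ 60 h = 1.3 kW = 1300 W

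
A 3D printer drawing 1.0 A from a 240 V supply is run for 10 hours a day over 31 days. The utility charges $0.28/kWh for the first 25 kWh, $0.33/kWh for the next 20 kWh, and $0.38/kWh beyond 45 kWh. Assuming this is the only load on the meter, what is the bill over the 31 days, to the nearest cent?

$24.77

Power = 1.0 A × 240 V = 240 W = 0.24 kW
Runtime = 10 h/day × 31 days = 310 h
Energy = 0.24 kW × 310 h = 74.4 kWh
Tier 1 (0–25 kWh): 25 × $0.28 = $7
Tier 2 (25–45 kWh): 20 × $0.33 = $6.6
Above 45 kWh: 29.4 × $0.38 = $11.172
Bill = $24.77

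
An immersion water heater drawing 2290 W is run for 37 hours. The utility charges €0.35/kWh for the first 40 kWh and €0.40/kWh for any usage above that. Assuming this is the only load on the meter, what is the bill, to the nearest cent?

Energy = 2.29 kW × 37 h = 84.73 kWh
Tier 1 (0–40 kWh): 40 × €0.35 = €14
Above 40 kWh: 44.73 × €0.40 = €17.892
Bill = €31.89

€31.89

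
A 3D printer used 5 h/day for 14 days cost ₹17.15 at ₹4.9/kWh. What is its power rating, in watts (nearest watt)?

Energy = ₹17.15 ÷ ₹4.9/kWh = 3.5 kWh
Runtime = 5 h/day × 14 days = 70 h
Power = 3.5 kWh ÷ 70 h = 0.05 kW = 50 W

50 W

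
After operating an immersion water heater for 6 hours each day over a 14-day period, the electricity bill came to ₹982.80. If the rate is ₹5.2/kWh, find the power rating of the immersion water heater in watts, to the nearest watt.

Energy = ₹982.80 ÷ ₹5.2/kWh = 189 kWh
Runtime = 6 h/day × 14 days = 84 h
Power = 189 kWh ÷ 84 h = 2.25 kW = 2250 W

2250 W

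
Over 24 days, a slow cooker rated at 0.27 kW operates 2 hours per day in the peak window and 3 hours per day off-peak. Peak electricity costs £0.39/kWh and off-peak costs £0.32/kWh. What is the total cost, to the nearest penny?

£11.28

Peak energy = 0.27 kW × 2 h × 24 = 12.96 kWh
Off-peak energy = 0.27 kW × 3 h × 24 = 19.44 kWh
Cost = 12.96 × £0.39 + 19.44 × £0.32 = £5.0544 + £6.2208 = £11.28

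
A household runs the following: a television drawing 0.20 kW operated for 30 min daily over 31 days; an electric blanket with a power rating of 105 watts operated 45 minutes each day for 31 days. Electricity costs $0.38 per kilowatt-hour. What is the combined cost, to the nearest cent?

television: Runtime = 30 min × 31 = 930 min = 15.5 h
television: 0.2 kW × 15.5 h = 3.1 kWh
electric blanket: Runtime = 45 min × 31 = 1395 min = 23.25 h
electric blanket: 0.105 kW × 23.25 h = 2.44125 kWh
Total energy = 5.54125 kWh
Cost = 5.54125 × $0.38 = $2.11

$2.11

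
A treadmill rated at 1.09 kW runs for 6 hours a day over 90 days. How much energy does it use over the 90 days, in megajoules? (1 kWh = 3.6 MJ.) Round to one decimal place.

2119.0 MJ

Runtime = 6 h/day × 90 days = 540 h
Energy = 1.09 kW × 540 h = 588.6 kWh
= 588.6 × 3.6 MJ = 2119.0 MJ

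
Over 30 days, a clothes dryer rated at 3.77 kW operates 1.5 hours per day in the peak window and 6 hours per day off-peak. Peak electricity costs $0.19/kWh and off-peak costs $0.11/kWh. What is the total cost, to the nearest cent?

Peak energy = 3.77 kW × 1.5 h × 30 = 169.65 kWh
Off-peak energy = 3.77 kW × 6 h × 30 = 678.6 kWh
Cost = 169.65 × $0.19 + 678.6 × $0.11 = $32.2335 + $74.646 = $106.88

$106.88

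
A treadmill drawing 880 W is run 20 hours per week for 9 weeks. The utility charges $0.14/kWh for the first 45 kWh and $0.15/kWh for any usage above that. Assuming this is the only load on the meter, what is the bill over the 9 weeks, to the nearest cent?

Runtime = 20 h/week × 9 weeks = 180 h
Energy = 0.88 kW × 180 h = 158.4 kWh
Tier 1 (0–45 kWh): 45 × $0.14 = $6.3
Above 45 kWh: 113.4 × $0.15 = $17.01
Bill = $23.31

$23.31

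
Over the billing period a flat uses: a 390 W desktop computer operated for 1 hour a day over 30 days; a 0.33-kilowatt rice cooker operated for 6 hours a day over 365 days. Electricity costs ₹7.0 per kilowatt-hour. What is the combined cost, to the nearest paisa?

desktop computer: Runtime = 1 h/day × 30 days = 30 h
desktop computer: 0.39 kW × 30 h = 11.7 kWh
rice cooker: Runtime = 6 h/day × 365 days = 2190 h
rice cooker: 0.33 kW × 2190 h = 722.7 kWh
Total energy = 734.4 kWh
Cost = 734.4 × ₹7.0 = ₹5140.80

₹5140.80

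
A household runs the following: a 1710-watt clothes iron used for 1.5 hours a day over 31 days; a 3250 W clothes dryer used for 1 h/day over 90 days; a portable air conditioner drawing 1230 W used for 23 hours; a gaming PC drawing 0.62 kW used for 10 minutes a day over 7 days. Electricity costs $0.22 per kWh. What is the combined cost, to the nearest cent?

$88.23

clothes iron: Runtime = 1.5 h/day × 31 days = 46.5 h
clothes iron: 1.71 kW × 46.5 h = 79.515 kWh
clothes dryer: Runtime = 1 h/day × 90 days = 90 h
clothes dryer: 3.25 kW × 90 h = 292.5 kWh
portable air conditioner: 1.23 kW × 23 h = 28.29 kWh
gaming PC: Runtime = 10 min × 7 = 70 min = 1.166666… h
gaming PC: 0.62 kW × 1.166666… h = 0.723333… kWh
Total energy = 401.028333… kWh
Cost = 401.028333… × $0.22 = $88.23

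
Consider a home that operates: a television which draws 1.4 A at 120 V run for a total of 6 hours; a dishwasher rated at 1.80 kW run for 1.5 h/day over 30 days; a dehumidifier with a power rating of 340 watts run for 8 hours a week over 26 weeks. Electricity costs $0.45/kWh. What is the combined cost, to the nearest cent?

$68.73

television: Power = 1.4 A × 120 V = 168 W = 0.168 kW
television: 0.168 kW × 6 h = 1.008 kWh
dishwasher: Runtime = 1.5 h/day × 30 days = 45 h
dishwasher: 1.8 kW × 45 h = 81 kWh
dehumidifier: Runtime = 8 h/week × 26 weeks = 208 h
dehumidifier: 0.34 kW × 208 h = 70.72 kWh
Total energy = 152.728 kWh
Cost = 152.728 × $0.45 = $68.73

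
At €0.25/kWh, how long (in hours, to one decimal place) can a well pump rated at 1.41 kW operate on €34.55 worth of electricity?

Energy available = €34.55 ÷ €0.25/kWh = 138.2 kWh
Hours = 138.2 kWh ÷ 1.41 kW = 98.0 h

98.0 h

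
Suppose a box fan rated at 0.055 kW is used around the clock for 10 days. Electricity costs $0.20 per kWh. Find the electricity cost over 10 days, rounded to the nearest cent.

$2.64

Runtime = 24 h × 10 = 240 h
Energy = 0.055 kW × 240 h = 13.2 kWh
Cost = 13.2 kWh × $0.20/kWh = $2.64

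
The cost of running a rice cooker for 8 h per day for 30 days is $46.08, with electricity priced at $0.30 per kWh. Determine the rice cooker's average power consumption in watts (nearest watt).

640 W

Energy = $46.08 ÷ $0.30/kWh = 153.6 kWh
Runtime = 8 h/day × 30 days = 240 h
Power = 153.6 kWh ÷ 240 h = 0.64 kW = 640 W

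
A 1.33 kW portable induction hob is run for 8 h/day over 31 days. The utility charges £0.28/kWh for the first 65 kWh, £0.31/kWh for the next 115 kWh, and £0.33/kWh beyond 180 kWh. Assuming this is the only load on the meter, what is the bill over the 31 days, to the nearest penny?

Runtime = 8 h/day × 31 days = 248 h
Energy = 1.33 kW × 248 h = 329.84 kWh
Tier 1 (0–65 kWh): 65 × £0.28 = £18.2
Tier 2 (65–180 kWh): 115 × £0.31 = £35.65
Above 180 kWh: 149.84 × £0.33 = £49.4472
Bill = £103.30

£103.30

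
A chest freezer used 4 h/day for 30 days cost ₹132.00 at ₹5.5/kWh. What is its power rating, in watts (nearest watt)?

200 W

Energy = ₹132.00 ÷ ₹5.5/kWh = 24 kWh
Runtime = 4 h/day × 30 days = 120 h
Power = 24 kWh ÷ 120 h = 0.2 kW = 200 W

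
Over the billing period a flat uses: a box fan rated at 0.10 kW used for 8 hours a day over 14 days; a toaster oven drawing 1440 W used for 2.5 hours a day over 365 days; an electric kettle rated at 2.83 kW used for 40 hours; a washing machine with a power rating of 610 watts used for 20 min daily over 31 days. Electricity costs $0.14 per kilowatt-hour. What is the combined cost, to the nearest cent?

$202.26

box fan: Runtime = 8 h/day × 14 days = 112 h
box fan: 0.1 kW × 112 h = 11.2 kWh
toaster oven: Runtime = 2.5 h/day × 365 days = 912.5 h
toaster oven: 1.44 kW × 912.5 h = 1314 kWh
electric kettle: 2.83 kW × 40 h = 113.2 kWh
washing machine: Runtime = 20 min × 31 = 620 min = 10.333333… h
washing machine: 0.61 kW × 10.333333… h = 6.303333… kWh
Total energy = 1444.703333… kWh
Cost = 1444.703333… × $0.14 = $202.26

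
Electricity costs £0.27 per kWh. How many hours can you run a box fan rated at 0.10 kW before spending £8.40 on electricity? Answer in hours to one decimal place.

311.1 h

Energy available = £8.40 ÷ £0.27/kWh = 31.1111 kWh
Hours = 31.1111 kWh ÷ 0.1 kW = 311.1 h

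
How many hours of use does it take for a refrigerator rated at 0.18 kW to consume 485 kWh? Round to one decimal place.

Hours = 485 kWh ÷ 0.18 kW = 2694.4 h

2694.4 h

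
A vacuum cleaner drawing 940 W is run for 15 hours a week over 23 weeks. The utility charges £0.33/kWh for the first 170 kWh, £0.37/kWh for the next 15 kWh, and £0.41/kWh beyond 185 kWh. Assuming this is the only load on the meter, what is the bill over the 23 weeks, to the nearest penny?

£118.76

Runtime = 15 h/week × 23 weeks = 345 h
Energy = 0.94 kW × 345 h = 324.3 kWh
Tier 1 (0–170 kWh): 170 × £0.33 = £56.1
Tier 2 (170–185 kWh): 15 × £0.37 = £5.55
Above 185 kWh: 139.3 × £0.41 = £57.113
Bill = £118.76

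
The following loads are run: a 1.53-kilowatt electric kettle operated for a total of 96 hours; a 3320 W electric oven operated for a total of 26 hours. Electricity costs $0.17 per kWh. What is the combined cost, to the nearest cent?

$39.64

electric kettle: 1.53 kW × 96 h = 146.88 kWh
electric oven: 3.32 kW × 26 h = 86.32 kWh
Total energy = 233.2 kWh
Cost = 233.2 × $0.17 = $39.64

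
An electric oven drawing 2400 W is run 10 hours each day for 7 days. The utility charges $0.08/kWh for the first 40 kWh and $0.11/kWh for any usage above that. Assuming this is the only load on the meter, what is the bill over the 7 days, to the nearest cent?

$17.28

Runtime = 10 h/day × 7 days = 70 h
Energy = 2.4 kW × 70 h = 168 kWh
Tier 1 (0–40 kWh): 40 × $0.08 = $3.2
Above 40 kWh: 128 × $0.11 = $14.08
Bill = $17.28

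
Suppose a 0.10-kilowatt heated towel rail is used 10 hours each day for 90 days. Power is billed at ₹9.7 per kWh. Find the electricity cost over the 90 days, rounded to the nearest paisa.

₹873.00

Runtime = 10 h/day × 90 days = 900 h
Energy = 0.1 kW × 900 h = 90 kWh
Cost = 90 kWh × ₹9.7/kWh = ₹873.00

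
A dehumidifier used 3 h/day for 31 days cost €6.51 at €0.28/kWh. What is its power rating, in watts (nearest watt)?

Energy = €6.51 ÷ €0.28/kWh = 23.25 kWh
Runtime = 3 h/day × 31 days = 93 h
Power = 23.25 kWh ÷ 93 h = 0.25 kW = 250 W

250 W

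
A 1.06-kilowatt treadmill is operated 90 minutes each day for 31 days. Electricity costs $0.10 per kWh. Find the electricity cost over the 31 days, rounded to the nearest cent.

$4.93

Runtime = 90 min × 31 = 2790 min = 46.5 h
Energy = 1.06 kW × 46.5 h = 49.29 kWh
Cost = 49.29 kWh × $0.10/kWh = $4.93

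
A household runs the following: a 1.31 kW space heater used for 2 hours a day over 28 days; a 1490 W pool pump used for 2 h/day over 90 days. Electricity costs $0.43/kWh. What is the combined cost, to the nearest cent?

$146.87

space heater: Runtime = 2 h/day × 28 days = 56 h
space heater: 1.31 kW × 56 h = 73.36 kWh
pool pump: Runtime = 2 h/day × 90 days = 180 h
pool pump: 1.49 kW × 180 h = 268.2 kWh
Total energy = 341.56 kWh
Cost = 341.56 × $0.43 = $146.87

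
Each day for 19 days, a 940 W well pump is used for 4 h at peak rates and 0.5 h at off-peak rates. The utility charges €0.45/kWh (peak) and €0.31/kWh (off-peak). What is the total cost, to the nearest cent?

Peak energy = 0.94 kW × 4 h × 19 = 71.44 kWh
Off-peak energy = 0.94 kW × 0.5 h × 19 = 8.93 kWh
Cost = 71.44 × €0.45 + 8.93 × €0.31 = €32.148 + €2.7683 = €34.92

€34.92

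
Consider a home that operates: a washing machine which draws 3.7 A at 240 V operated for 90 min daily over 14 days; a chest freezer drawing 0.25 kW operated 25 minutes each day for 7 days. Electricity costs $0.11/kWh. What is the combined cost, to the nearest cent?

washing machine: Power = 3.7 A × 240 V = 888 W = 0.888 kW
washing machine: Runtime = 90 min × 14 = 1260 min = 21 h
washing machine: 0.888 kW × 21 h = 18.648 kWh
chest freezer: Runtime = 25 min × 7 = 175 min = 2.916666… h
chest freezer: 0.25 kW × 2.916666… h = 0.729166… kWh
Total energy = 19.377166… kWh
Cost = 19.377166… × $0.11 = $2.13

$2.13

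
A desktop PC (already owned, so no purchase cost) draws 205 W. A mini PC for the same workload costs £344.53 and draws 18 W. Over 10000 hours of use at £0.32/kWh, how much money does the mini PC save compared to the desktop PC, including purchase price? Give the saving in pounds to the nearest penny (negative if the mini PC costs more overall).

£253.87

desktop PC: £0.00 + (205/1000) kW × 10000 h × £0.32 = £0.00 + £656 = £656
mini PC: £344.53 + (18/1000) kW × 10000 h × £0.32 = £344.53 + £57.6 = £402.13
Saving = £656 − £402.13 = £253.87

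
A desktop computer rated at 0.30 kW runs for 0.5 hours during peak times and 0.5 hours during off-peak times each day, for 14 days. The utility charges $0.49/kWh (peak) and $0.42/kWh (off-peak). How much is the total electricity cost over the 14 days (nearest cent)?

$1.91

Peak energy = 0.3 kW × 0.5 h × 14 = 2.1 kWh
Off-peak energy = 0.3 kW × 0.5 h × 14 = 2.1 kWh
Cost = 2.1 × $0.49 + 2.1 × $0.42 = $1.029 + $0.882 = $1.91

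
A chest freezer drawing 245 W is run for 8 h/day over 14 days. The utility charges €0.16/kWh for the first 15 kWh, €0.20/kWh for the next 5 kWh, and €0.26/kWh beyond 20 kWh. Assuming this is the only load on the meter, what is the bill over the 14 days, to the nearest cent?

Runtime = 8 h/day × 14 days = 112 h
Energy = 0.245 kW × 112 h = 27.44 kWh
Tier 1 (0–15 kWh): 15 × €0.16 = €2.4
Tier 2 (15–20 kWh): 5 × €0.20 = €1
Above 20 kWh: 7.44 × €0.26 = €1.9344
Bill = €5.33

€5.33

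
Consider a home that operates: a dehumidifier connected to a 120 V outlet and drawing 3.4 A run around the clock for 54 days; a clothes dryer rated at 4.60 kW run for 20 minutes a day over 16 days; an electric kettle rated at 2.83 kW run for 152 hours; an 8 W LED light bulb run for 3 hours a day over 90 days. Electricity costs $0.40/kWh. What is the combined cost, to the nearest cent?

dehumidifier: Power = 3.4 A × 120 V = 408 W = 0.408 kW
dehumidifier: Runtime = 24 h × 54 = 1296 h
dehumidifier: 0.408 kW × 1296 h = 528.768 kWh
clothes dryer: Runtime = 20 min × 16 = 320 min = 5.333333… h
clothes dryer: 4.6 kW × 5.333333… h = 24.533333… kWh
electric kettle: 2.83 kW × 152 h = 430.16 kWh
LED light bulb: Runtime = 3 h/day × 90 days = 270 h
LED light bulb: 0.008 kW × 270 h = 2.16 kWh
Total energy = 985.621333… kWh
Cost = 985.621333… × $0.40 = $394.25

$394.25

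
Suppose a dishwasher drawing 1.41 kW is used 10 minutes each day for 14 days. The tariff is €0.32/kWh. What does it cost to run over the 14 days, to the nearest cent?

€1.05

Runtime = 10 min × 14 = 140 min = 2.333333… h
Energy = 1.41 kW × 2.333333… h = 3.29 kWh
Cost = 3.29 kWh × €0.32/kWh = €1.05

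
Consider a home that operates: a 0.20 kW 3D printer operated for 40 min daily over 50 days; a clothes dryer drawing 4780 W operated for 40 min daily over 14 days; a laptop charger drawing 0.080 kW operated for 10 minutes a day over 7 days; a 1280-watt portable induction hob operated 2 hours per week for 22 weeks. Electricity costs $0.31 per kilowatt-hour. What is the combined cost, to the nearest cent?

3D printer: Runtime = 40 min × 50 = 2000 min = 33.333333… h
3D printer: 0.2 kW × 33.333333… h = 6.666666… kWh
clothes dryer: Runtime = 40 min × 14 = 560 min = 9.333333… h
clothes dryer: 4.78 kW × 9.333333… h = 44.613333… kWh
laptop charger: Runtime = 10 min × 7 = 70 min = 1.166666… h
laptop charger: 0.08 kW × 1.166666… h = 0.093333… kWh
portable induction hob: Runtime = 2 h/week × 22 weeks = 44 h
portable induction hob: 1.28 kW × 44 h = 56.32 kWh
Total energy = 107.693333… kWh
Cost = 107.693333… × $0.31 = $33.38

$33.38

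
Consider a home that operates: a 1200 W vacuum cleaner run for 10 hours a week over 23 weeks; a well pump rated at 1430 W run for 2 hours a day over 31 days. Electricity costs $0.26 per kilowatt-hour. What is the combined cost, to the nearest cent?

vacuum cleaner: Runtime = 10 h/week × 23 weeks = 230 h
vacuum cleaner: 1.2 kW × 230 h = 276 kWh
well pump: Runtime = 2 h/day × 31 days = 62 h
well pump: 1.43 kW × 62 h = 88.66 kWh
Total energy = 364.66 kWh
Cost = 364.66 × $0.26 = $94.81

$94.81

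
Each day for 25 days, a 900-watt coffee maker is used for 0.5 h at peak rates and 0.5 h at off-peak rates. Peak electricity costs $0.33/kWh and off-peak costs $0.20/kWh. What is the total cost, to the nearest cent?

$5.96

Peak energy = 0.9 kW × 0.5 h × 25 = 11.25 kWh
Off-peak energy = 0.9 kW × 0.5 h × 25 = 11.25 kWh
Cost = 11.25 × $0.33 + 11.25 × $0.20 = $3.7125 + $2.25 = $5.96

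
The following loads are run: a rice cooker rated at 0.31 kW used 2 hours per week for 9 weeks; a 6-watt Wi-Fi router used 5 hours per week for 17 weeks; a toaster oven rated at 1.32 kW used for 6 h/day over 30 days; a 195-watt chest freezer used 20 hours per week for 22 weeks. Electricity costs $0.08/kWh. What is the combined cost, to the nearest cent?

rice cooker: Runtime = 2 h/week × 9 weeks = 18 h
rice cooker: 0.31 kW × 18 h = 5.58 kWh
Wi-Fi router: Runtime = 5 h/week × 17 weeks = 85 h
Wi-Fi router: 0.006 kW × 85 h = 0.51 kWh
toaster oven: Runtime = 6 h/day × 30 days = 180 h
toaster oven: 1.32 kW × 180 h = 237.6 kWh
chest freezer: Runtime = 20 h/week × 22 weeks = 440 h
chest freezer: 0.195 kW × 440 h = 85.8 kWh
Total energy = 329.49 kWh
Cost = 329.49 × $0.08 = $26.36

$26.36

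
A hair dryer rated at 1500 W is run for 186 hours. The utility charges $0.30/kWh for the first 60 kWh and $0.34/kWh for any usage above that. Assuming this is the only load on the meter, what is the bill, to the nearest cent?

Energy = 1.5 kW × 186 h = 279 kWh
Tier 1 (0–60 kWh): 60 × $0.30 = $18
Above 60 kWh: 219 × $0.34 = $74.46
Bill = $92.46

$92.46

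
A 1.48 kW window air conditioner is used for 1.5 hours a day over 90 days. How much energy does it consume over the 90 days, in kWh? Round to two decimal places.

Runtime = 1.5 h/day × 90 days = 135 h
Energy = 1.48 kW × 135 h = 199.8 kWh

199.80 kWh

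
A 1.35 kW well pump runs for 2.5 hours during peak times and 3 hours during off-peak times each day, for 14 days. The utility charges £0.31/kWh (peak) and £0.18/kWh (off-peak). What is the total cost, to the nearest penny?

£24.85

Peak energy = 1.35 kW × 2.5 h × 14 = 47.25 kWh
Off-peak energy = 1.35 kW × 3 h × 14 = 56.7 kWh
Cost = 47.25 × £0.31 + 56.7 × £0.18 = £14.6475 + £10.206 = £24.85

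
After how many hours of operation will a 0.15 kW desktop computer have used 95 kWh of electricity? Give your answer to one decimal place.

Hours = 95 kWh ÷ 0.15 kW = 633.3 h

633.3 h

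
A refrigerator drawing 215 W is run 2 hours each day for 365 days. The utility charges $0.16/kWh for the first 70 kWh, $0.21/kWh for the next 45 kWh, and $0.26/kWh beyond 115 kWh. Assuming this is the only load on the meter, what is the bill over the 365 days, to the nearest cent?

$31.56

Runtime = 2 h/day × 365 days = 730 h
Energy = 0.215 kW × 730 h = 156.95 kWh
Tier 1 (0–70 kWh): 70 × $0.16 = $11.2
Tier 2 (70–115 kWh): 45 × $0.21 = $9.45
Above 115 kWh: 41.95 × $0.26 = $10.907
Bill = $31.56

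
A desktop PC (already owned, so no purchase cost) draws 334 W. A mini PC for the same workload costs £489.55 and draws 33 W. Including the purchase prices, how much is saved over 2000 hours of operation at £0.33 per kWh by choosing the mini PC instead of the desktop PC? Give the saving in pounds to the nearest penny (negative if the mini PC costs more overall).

-£290.89

desktop PC: £0.00 + (334/1000) kW × 2000 h × £0.33 = £0.00 + £220.44 = £220.44
mini PC: £489.55 + (33/1000) kW × 2000 h × £0.33 = £489.55 + £21.78 = £511.33
Saving = £220.44 − £511.33 = −£290.89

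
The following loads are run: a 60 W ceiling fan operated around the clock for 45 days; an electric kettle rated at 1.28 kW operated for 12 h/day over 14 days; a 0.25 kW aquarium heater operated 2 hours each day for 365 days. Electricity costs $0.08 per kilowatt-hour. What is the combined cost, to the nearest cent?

$36.99

ceiling fan: Runtime = 24 h × 45 = 1080 h
ceiling fan: 0.06 kW × 1080 h = 64.8 kWh
electric kettle: Runtime = 12 h/day × 14 days = 168 h
electric kettle: 1.28 kW × 168 h = 215.04 kWh
aquarium heater: Runtime = 2 h/day × 365 days = 730 h
aquarium heater: 0.25 kW × 730 h = 182.5 kWh
Total energy = 462.34 kWh
Cost = 462.34 × $0.08 = $36.99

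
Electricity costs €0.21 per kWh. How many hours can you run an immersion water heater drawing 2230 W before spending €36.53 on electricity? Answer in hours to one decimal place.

Energy available = €36.53 ÷ €0.21/kWh = 173.9524 kWh
Hours = 173.9524 kWh ÷ 2.23 kW = 78.0 h

78.0 h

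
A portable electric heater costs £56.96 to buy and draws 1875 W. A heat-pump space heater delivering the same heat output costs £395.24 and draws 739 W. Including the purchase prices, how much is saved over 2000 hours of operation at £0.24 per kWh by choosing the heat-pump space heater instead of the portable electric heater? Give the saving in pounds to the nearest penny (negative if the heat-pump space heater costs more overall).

£207.00

portable electric heater: £56.96 + (1875/1000) kW × 2000 h × £0.24 = £56.96 + £900 = £956.96
heat-pump space heater: £395.24 + (739/1000) kW × 2000 h × £0.24 = £395.24 + £354.72 = £749.96
Saving = £956.96 − £749.96 = £207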